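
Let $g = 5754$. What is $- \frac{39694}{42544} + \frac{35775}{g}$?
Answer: $\frac{107801027}{20399848} \approx 5.2844$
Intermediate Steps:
$- \frac{39694}{42544} + \frac{35775}{g} = - \frac{39694}{42544} + \frac{35775}{5754} = \left(-39694\right) \frac{1}{42544} + 35775 \cdot \frac{1}{5754} = - \frac{19847}{21272} + \frac{11925}{1918} = \frac{107801027}{20399848}$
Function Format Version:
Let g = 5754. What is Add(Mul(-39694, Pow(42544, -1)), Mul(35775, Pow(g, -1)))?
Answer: Rational(107801027, 20399848) ≈ 5.2844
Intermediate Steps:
Add(Mul(-39694, Pow(42544, -1)), Mul(35775, Pow(g, -1))) = Add(Mul(-39694, Pow(42544, -1)), Mul(35775, Pow(5754, -1))) = Add(Mul(-39694, Rational(1, 42544)), Mul(35775, Rational(1, 5754))) = Add(Rational(-19847, 21272), Rational(11925, 1918)) = Rational(107801027, 20399848)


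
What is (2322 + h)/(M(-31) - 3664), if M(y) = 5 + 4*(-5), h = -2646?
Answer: 324/3679 ≈ 0.088067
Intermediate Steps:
M(y) = -15 (M(y) = 5 - 20 = -15)
(2322 + h)/(M(-31) - 3664) = (2322 - 2646)/(-15 - 3664) = -324/(-3679) = -324*(-1/3679) = 324/3679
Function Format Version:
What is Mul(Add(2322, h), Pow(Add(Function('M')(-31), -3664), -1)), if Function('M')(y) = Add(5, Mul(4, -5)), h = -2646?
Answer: Rational(324, 3679) ≈ 0.088067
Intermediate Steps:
Function('M')(y) = -15 (Function('M')(y) = Add(5, -20) = -15)
Mul(Add(2322, h), Pow(Add(Function('M')(-31), -3664), -1)) = Mul(Add(2322, -2646), Pow(Add(-15, -3664), -1)) = Mul(-324, Pow(-3679, -1)) = Mul(-324, Rational(-1, 3679)) = Rational(324, 3679)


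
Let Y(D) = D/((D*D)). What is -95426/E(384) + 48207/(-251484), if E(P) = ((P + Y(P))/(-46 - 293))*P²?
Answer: 75079327005/197776406336 ≈ 0.37962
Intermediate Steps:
Y(D) = 1/D (Y(D) = D/(D²) = D/D² = 1/D)
E(P) = P²*(-P/339 - 1/(339*P)) (E(P) = ((P + 1/P)/(-46 - 293))*P² = ((P + 1/P)/(-339))*P² = ((P + 1/P)*(-1/339))*P² = (-P/339 - 1/(339*P))*P² = P²*(-P/339 - 1/(339*P)))
-95426/E(384) + 48207/(-251484) = -95426*(-113/(128*(1 + 384²))) + 48207/(-251484) = -95426*(-113/(128*(1 + 147456))) + 48207*(-1/251484) = -95426/((-1/339*384*147457)) - 16069/83828 = -95426/(-18874496/113) - 16069/83828 = -95426*(-113/18874496) - 16069/83828 = 5391569/9437248 - 16069/83828 = 75079327005/197776406336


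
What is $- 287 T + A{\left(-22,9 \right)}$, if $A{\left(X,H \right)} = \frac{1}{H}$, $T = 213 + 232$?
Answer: $- \frac{1149434}{9} \approx -1.2771 \cdot 10^{5}$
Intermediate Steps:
$T = 445$
$- 287 T + A{\left(-22,9 \right)} = \left(-287\right) 445 + \frac{1}{9} = -127715 + \frac{1}{9} = - \frac{1149434}{9}$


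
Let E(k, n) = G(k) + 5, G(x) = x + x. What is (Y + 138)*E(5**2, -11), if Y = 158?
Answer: 16280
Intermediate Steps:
G(x) = 2*x
E(k, n) = 5 + 2*k (E(k, n) = 2*k + 5 = 5 + 2*k)
(Y + 138)*E(5**2, -11) = (158 + 138)*(5 + 2*5**2) = 296*(5 + 2*25) = 296*(5 + 50) = 296*55 = 16280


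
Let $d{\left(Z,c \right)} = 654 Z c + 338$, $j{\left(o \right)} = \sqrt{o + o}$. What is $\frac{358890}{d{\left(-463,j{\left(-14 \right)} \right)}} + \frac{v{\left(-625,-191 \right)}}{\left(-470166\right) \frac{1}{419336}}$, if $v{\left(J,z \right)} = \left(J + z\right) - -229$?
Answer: $\frac{3434456301493883293}{6560076838414569} + \frac{54336304890 i \sqrt{7}}{641823386989} \approx 523.54 + 0.22399 i$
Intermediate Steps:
$j{\left(o \right)} = \sqrt{2} \sqrt{o}$ ($j{\left(o \right)} = \sqrt{2 o} = \sqrt{2} \sqrt{o}$)
$v{\left(J,z \right)} = 229 + J + z$ ($v{\left(J,z \right)} = \left(J + z\right) + 229 = 229 + J + z$)
$d{\left(Z,c \right)} = 338 + 654 Z c$ ($d{\left(Z,c \right)} = 654 Z c + 338 = 338 + 654 Z c$)
$\frac{358890}{d{\left(-463,j{\left(-14 \right)} \right)}} + \frac{v{\left(-625,-191 \right)}}{\left(-470166\right) \frac{1}{419336}} = \frac{358890}{338 + 654 \left(-463\right) \sqrt{2} \sqrt{-14}} + \frac{229 - 625 - 191}{\left(-470166\right) \frac{1}{419336}} = \frac{358890}{338 + 654 \left(-463\right) \sqrt{2} i \sqrt{14}} - \frac{587}{\left(-470166\right) \frac{1}{419336}} = \frac{358890}{338 + 654 \left(-463\right) 2 i \sqrt{7}} - \frac{587}{- \frac{10221}{9116}} = \frac{358890}{338 - 605604 i \sqrt{7}} - - \frac{5351092}{10221} = \frac{358890}{338 - 605604 i \sqrt{7}} + \frac{5351092}{10221} = \frac{5351092}{10221} + \frac{358890}{338 - 605604 i \sqrt{7}}$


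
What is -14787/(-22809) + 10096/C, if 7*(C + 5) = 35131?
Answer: 88788425/33354361 ≈ 2.6620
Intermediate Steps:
C = 35096/7 (C = -5 + (⅐)*35131 = -5 + 35131/7 = 35096/7 ≈ 5013.7)
-14787/(-22809) + 10096/C = -14787/(-22809) + 10096/(35096/7) = -14787*(-1/22809) + 10096*(7/35096) = 4929/7603 + 8834/4387 = 88788425/33354361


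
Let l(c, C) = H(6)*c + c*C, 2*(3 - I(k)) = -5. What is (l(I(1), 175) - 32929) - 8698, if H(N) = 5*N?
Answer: -80999/2 ≈ -40500.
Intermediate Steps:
I(k) = 11/2 (I(k) = 3 - 1/2*(-5) = 3 + 5/2 = 11/2)
l(c, C) = 30*c + C*c (l(c, C) = (5*6)*c + c*C = 30*c + C*c)
(l(I(1), 175) - 32929) - 8698 = (11*(30 + 175)/2 - 32929) - 8698 = ((11/2)*205 - 32929) - 8698 = (2255/2 - 32929) - 8698 = -63603/2 - 8698 = -80999/2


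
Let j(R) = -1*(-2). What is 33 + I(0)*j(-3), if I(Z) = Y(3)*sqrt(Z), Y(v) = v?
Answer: 33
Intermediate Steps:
j(R) = 2
I(Z) = 3*sqrt(Z)
33 + I(0)*j(-3) = 33 + (3*sqrt(0))*2 = 33 + (3*0)*2 = 33 + 0*2 = 33 + 0 = 33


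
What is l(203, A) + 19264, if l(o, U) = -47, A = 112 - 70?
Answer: 19217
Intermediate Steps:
A = 42
l(203, A) + 19264 = -47 + 19264 = 19217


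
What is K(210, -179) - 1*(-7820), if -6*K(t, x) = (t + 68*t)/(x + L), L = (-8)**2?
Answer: 7841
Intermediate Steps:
L = 64
K(t, x) = -23*t/(2*(64 + x)) (K(t, x) = -(t + 68*t)/(6*(x + 64)) = -69*t/(6*(64 + x)) = -23*t/(2*(64 + x)))
K(210, -179) - 1*(-7820) = -23*210/(128 + 2*(-179)) - 1*(-7820) = -23*210/(128 - 358) + 7820 = -23*210/(-230) + 7820 = -23*210*(-1/230) + 7820 = 21 + 7820 = 7841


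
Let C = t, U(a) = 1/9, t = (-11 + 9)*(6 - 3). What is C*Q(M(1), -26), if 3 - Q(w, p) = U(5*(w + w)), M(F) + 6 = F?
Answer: -52/3 ≈ -17.333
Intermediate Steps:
M(F) = -6 + F
t = -6 (t = -2*3 = -6)
U(a) = 1/9 (U(a) = 1*(1/9) = 1/9)
Q(w, p) = 26/9 (Q(w, p) = 3 - 1*1/9 = 3 - 1/9 = 26/9)
C = -6
C*Q(M(1), -26) = -6*26/9 = -52/3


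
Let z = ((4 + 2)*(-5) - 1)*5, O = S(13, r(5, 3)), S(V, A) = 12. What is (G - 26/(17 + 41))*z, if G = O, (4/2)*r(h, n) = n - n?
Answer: -51925/29 ≈ -1790.5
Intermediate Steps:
r(h, n) = 0 (r(h, n) = (n - n)/2 = (1/2)*0 = 0)
O = 12
G = 12
z = -155 (z = (6*(-5) - 1)*5 = (-30 - 1)*5 = -31*5 = -155)
(G - 26/(17 + 41))*z = (12 - 26/(17 + 41))*(-155) = (12 - 26/58)*(-155) = (12 - 26*1/58)*(-155) = (12 - 13/29)*(-155) = (335/29)*(-155) = -51925/29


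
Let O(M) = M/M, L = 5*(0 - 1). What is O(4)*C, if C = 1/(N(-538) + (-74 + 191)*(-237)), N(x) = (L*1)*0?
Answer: -1/27729 ≈ -3.6063e-5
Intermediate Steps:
L = -5 (L = 5*(-1) = -5)
N(x) = 0 (N(x) = -5*1*0 = -5*0 = 0)
O(M) = 1
C = -1/27729 (C = 1/(0 + (-74 + 191)*(-237)) = 1/(0 + 117*(-237)) = 1/(0 - 27729) = 1/(-27729) = -1/27729 ≈ -3.6063e-5)
O(4)*C = 1*(-1/27729) = -1/27729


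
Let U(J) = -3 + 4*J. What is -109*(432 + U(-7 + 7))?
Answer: -46761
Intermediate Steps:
-109*(432 + U(-7 + 7)) = -109*(432 + (-3 + 4*(-7 + 7))) = -109*(432 + (-3 + 4*0)) = -109*(432 + (-3 + 0)) = -109*(432 - 3) = -109*429 = -46761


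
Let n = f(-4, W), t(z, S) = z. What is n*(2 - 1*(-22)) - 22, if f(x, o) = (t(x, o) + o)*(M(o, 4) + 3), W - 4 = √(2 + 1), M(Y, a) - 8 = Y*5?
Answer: 338 + 744*√3 ≈ 1626.6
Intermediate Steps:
M(Y, a) = 8 + 5*Y (M(Y, a) = 8 + Y*5 = 8 + 5*Y)
W = 4 + √3 (W = 4 + √(2 + 1) = 4 + √3 ≈ 5.7320)
f(x, o) = (11 + 5*o)*(o + x) (f(x, o) = (x + o)*((8 + 5*o) + 3) = (o + x)*(11 + 5*o) = (11 + 5*o)*(o + x))
n = -80 - 9*√3 + 5*(4 + √3)² (n = 5*(4 + √3)² + 11*(4 + √3) + 11*(-4) + 5*(4 + √3)*(-4) = 5*(4 + √3)² + (44 + 11*√3) - 44 + (-80 - 20*√3) = -80 - 9*√3 + 5*(4 + √3)² ≈ 68.694)
n*(2 - 1*(-22)) - 22 = (15 + 31*√3)*(2 - 1*(-22)) - 22 = (15 + 31*√3)*(2 + 22) - 22 = (15 + 31*√3)*24 - 22 = (360 + 744*√3) - 22 = 338 + 744*√3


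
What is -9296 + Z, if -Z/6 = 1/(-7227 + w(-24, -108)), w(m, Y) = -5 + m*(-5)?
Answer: -33056573/3556 ≈ -9296.0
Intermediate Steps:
w(m, Y) = -5 - 5*m
Z = 3/3556 (Z = -6/(-7227 + (-5 - 5*(-24))) = -6/(-7227 + (-5 + 120)) = -6/(-7227 + 115) = -6/(-7112) = -6*(-1/7112) = 3/3556 ≈ 0.00084364)
-9296 + Z = -9296 + 3/3556 = -33056573/3556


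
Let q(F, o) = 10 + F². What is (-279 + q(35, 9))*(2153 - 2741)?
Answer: -562128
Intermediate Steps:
(-279 + q(35, 9))*(2153 - 2741) = (-279 + (10 + 35²))*(2153 - 2741) = (-279 + (10 + 1225))*(-588) = (-279 + 1235)*(-588) = 956*(-588) = -562128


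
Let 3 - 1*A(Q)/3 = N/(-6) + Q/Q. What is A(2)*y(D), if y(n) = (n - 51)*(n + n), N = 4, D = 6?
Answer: -4320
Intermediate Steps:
A(Q) = 8 (A(Q) = 9 - 3*(4/(-6) + Q/Q) = 9 - 3*(4*(-⅙) + 1) = 9 - 3*(-⅔ + 1) = 9 - 3*⅓ = 9 - 1 = 8)
y(n) = 2*n*(-51 + n) (y(n) = (-51 + n)*(2*n) = 2*n*(-51 + n))
A(2)*y(D) = 8*(2*6*(-51 + 6)) = 8*(2*6*(-45)) = 8*(-540) = -4320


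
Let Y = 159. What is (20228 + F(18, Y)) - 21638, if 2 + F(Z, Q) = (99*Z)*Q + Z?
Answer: 281944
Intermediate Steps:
F(Z, Q) = -2 + Z + 99*Q*Z (F(Z, Q) = -2 + ((99*Z)*Q + Z) = -2 + (99*Q*Z + Z) = -2 + (Z + 99*Q*Z) = -2 + Z + 99*Q*Z)
(20228 + F(18, Y)) - 21638 = (20228 + (-2 + 18 + 99*159*18)) - 21638 = (20228 + (-2 + 18 + 283338)) - 21638 = (20228 + 283354) - 21638 = 303582 - 21638 = 281944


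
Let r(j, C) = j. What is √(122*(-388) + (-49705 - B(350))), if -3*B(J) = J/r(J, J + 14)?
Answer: I*√873366/3 ≈ 311.51*I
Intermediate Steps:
B(J) = -⅓ (B(J) = -J/(3*J) = -⅓*1 = -⅓)
√(122*(-388) + (-49705 - B(350))) = √(122*(-388) + (-49705 - 1*(-⅓))) = √(-47336 + (-49705 + ⅓)) = √(-47336 - 149114/3) = √(-291122/3) = I*√873366/3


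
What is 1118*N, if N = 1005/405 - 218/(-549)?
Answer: 5300438/1647 ≈ 3218.2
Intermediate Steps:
N = 4741/1647 (N = 1005*(1/405) - 218*(-1/549) = 67/27 + 218/549 = 4741/1647 ≈ 2.8786)
1118*N = 1118*(4741/1647) = 5300438/1647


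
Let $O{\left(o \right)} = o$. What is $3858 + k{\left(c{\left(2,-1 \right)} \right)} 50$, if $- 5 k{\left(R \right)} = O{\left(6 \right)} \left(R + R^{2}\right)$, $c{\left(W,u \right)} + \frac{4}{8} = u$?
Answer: $3813$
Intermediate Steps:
$c{\left(W,u \right)} = - \frac{1}{2} + u$
$k{\left(R \right)} = - \frac{6 R}{5} - \frac{6 R^{2}}{5}$ ($k{\left(R \right)} = - \frac{6 \left(R + R^{2}\right)}{5} = - \frac{6 R + 6 R^{2}}{5} = - \frac{6 R}{5} - \frac{6 R^{2}}{5}$)
$3858 + k{\left(c{\left(2,-1 \right)} \right)} 50 = 3858 + - \frac{6 \left(- \frac{1}{2} - 1\right) \left(1 - \frac{3}{2}\right)}{5} \cdot 50 = 3858 + \left(- \frac{6}{5}\right) \left(- \frac{3}{2}\right) \left(1 - \frac{3}{2}\right) 50 = 3858 + \left(- \frac{6}{5}\right) \left(- \frac{3}{2}\right) \left(- \frac{1}{2}\right) 50 = 3858 - 45 = 3813$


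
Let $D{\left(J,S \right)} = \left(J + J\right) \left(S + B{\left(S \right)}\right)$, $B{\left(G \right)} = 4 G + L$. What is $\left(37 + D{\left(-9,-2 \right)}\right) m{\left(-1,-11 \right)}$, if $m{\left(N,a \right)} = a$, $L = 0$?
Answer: $-2387$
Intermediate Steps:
$B{\left(G \right)} = 4 G$ ($B{\left(G \right)} = 4 G + 0 = 4 G$)
$D{\left(J,S \right)} = 10 J S$ ($D{\left(J,S \right)} = \left(J + J\right) \left(S + 4 S\right) = 2 J 5 S = 10 J S$)
$\left(37 + D{\left(-9,-2 \right)}\right) m{\left(-1,-11 \right)} = \left(37 + 10 \left(-9\right) \left(-2\right)\right) \left(-11\right) = \left(37 + 180\right) \left(-11\right) = 217 \left(-11\right) = -2387$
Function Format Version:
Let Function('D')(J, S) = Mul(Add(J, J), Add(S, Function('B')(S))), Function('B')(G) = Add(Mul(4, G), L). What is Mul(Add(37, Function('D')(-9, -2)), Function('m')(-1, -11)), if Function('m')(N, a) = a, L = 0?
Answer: -2387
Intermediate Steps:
Function('B')(G) = Mul(4, G) (Function('B')(G) = Add(Mul(4, G), 0) = Mul(4, G))
Function('D')(J, S) = Mul(10, J, S) (Function('D')(J, S) = Mul(Add(J, J), Add(S, Mul(4, S))) = Mul(Mul(2, J), Mul(5, S)) = Mul(10, J, S))
Mul(Add(37, Function('D')(-9, -2)), Function('m')(-1, -11)) = Mul(Add(37, Mul(10, -9, -2)), -11) = Mul(Add(37, 180), -11) = Mul(217, -11) = -2387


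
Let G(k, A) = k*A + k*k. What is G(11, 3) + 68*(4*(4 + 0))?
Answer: 1242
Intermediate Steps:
G(k, A) = k² + A*k (G(k, A) = A*k + k² = k² + A*k)
G(11, 3) + 68*(4*(4 + 0)) = 11*(3 + 11) + 68*(4*(4 + 0)) = 11*14 + 68*(4*4) = 154 + 68*16 = 154 + 1088 = 1242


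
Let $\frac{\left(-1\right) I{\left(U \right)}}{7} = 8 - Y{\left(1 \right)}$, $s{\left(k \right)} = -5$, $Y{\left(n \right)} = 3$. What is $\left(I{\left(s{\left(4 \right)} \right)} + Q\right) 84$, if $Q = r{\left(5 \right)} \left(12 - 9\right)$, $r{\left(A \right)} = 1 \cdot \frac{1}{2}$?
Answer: $-2814$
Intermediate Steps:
$r{\left(A \right)} = \frac{1}{2}$ ($r{\left(A \right)} = 1 \cdot \frac{1}{2} = \frac{1}{2}$)
$Q = \frac{3}{2}$ ($Q = \frac{12 - 9}{2} = \frac{1}{2} \cdot 3 = \frac{3}{2} \approx 1.5$)
$I{\left(U \right)} = -35$ ($I{\left(U \right)} = - 7 \left(8 - 3\right) = \left(-7\right) 5 = -35$)
$\left(I{\left(s{\left(4 \right)} \right)} + Q\right) 84 = \left(-35 + \frac{3}{2}\right) 84 = \left(- \frac{67}{2}\right) 84 = -2814$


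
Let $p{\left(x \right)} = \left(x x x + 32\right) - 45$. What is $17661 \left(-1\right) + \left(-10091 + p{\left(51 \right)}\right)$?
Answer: $104886$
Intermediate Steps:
$p{\left(x \right)} = -13 + x^{3}$ ($p{\left(x \right)} = \left(x^{2} x + 32\right) - 45 = \left(x^{3} + 32\right) - 45 = \left(32 + x^{3}\right) - 45 = -13 + x^{3}$)
$17661 \left(-1\right) + \left(-10091 + p{\left(51 \right)}\right) = 17661 \left(-1\right) - \left(10104 - 132651\right) = -17661 + \left(-10091 + \left(-13 + 132651\right)\right) = -17661 + \left(-10091 + 132638\right) = -17661 + 122547 = 104886$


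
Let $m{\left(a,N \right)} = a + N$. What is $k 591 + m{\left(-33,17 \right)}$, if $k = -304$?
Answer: $-179680$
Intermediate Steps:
$m{\left(a,N \right)} = N + a$
$k 591 + m{\left(-33,17 \right)} = \left(-304\right) 591 + \left(17 - 33\right) = -179664 - 16 = -179680$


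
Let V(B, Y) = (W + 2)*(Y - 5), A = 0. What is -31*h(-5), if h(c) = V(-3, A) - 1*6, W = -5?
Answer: -279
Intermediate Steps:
V(B, Y) = 15 - 3*Y (V(B, Y) = (-5 + 2)*(Y - 5) = -3*(-5 + Y) = 15 - 3*Y)
h(c) = 9 (h(c) = (15 - 3*0) - 1*6 = (15 + 0) - 6 = 15 - 6 = 9)
-31*h(-5) = -31*9 = -279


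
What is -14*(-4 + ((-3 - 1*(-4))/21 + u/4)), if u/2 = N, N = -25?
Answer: 691/3 ≈ 230.33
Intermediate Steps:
u = -50 (u = 2*(-25) = -50)
-14*(-4 + ((-3 - 1*(-4))/21 + u/4)) = -14*(-4 + ((-3 - 1*(-4))/21 - 50/4)) = -14*(-4 + ((-3 + 4)*(1/21) - 50*¼)) = -14*(-4 + (1*(1/21) - 25/2)) = -14*(-4 + (1/21 - 25/2)) = -14*(-4 - 523/42) = -14*(-691/42) = 691/3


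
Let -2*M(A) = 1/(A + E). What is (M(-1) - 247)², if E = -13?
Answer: 47817225/784 ≈ 60991.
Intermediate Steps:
M(A) = -1/(2*(-13 + A)) (M(A) = -1/(2*(A - 13)) = -1/(2*(-13 + A)))
(M(-1) - 247)² = (-1/(-26 + 2*(-1)) - 247)² = (-1/(-26 - 2) - 247)² = (-1/(-28) - 247)² = (-1*(-1/28) - 247)² = (1/28 - 247)² = (-6915/28)² = 47817225/784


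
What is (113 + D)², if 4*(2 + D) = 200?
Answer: 25921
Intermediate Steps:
D = 48 (D = -2 + (¼)*200 = -2 + 50 = 48)
(113 + D)² = (113 + 48)² = 161² = 25921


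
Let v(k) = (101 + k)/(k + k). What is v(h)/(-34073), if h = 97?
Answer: -99/3305081 ≈ -2.9954e-5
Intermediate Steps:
v(k) = (101 + k)/(2*k) (v(k) = (101 + k)/((2*k)) = (101 + k)*(1/(2*k)) = (101 + k)/(2*k))
v(h)/(-34073) = ((½)*(101 + 97)/97)/(-34073) = ((½)*(1/97)*198)*(-1/34073) = (99/97)*(-1/34073) = -99/3305081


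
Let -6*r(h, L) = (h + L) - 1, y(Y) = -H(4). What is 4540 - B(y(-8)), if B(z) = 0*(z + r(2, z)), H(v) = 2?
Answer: 4540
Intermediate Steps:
y(Y) = -2 (y(Y) = -1*2 = -2)
r(h, L) = ⅙ - L/6 - h/6 (r(h, L) = -((h + L) - 1)/6 = -((L + h) - 1)/6 = -(-1 + L + h)/6 = ⅙ - L/6 - h/6)
B(z) = 0 (B(z) = 0*(z + (⅙ - z/6 - ⅙*2)) = 0*(z + (⅙ - z/6 - ⅓)) = 0*(z + (-⅙ - z/6)) = 0*(-⅙ + 5*z/6) = 0)
4540 - B(y(-8)) = 4540 - 1*0 = 4540 + 0 = 4540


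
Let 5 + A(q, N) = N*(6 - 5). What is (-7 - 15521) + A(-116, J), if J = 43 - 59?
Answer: -15549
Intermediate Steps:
J = -16
A(q, N) = -5 + N (A(q, N) = -5 + N*(6 - 5) = -5 + N*1 = -5 + N)
(-7 - 15521) + A(-116, J) = (-7 - 15521) + (-5 - 16) = -15528 - 21 = -15549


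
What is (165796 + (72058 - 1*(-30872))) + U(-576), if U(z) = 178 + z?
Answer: 268328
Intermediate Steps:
(165796 + (72058 - 1*(-30872))) + U(-576) = (165796 + (72058 - 1*(-30872))) + (178 - 576) = (165796 + (72058 + 30872)) - 398 = (165796 + 102930) - 398 = 268726 - 398 = 268328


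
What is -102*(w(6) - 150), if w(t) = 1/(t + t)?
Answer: 30583/2 ≈ 15292.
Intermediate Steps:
w(t) = 1/(2*t)
-102*(w(6) - 150) = -102*((½)/6 - 150) = -102*((½)*(⅙) - 150) = -102*(1/12 - 150) = -102*(-1799/12) = 30583/2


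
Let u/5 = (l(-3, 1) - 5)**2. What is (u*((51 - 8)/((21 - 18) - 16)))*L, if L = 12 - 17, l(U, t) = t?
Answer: 17200/13 ≈ 1323.1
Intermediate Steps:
L = -5
u = 80 (u = 5*(1 - 5)**2 = 5*(-4)**2 = 5*16 = 80)
(u*((51 - 8)/((21 - 18) - 16)))*L = (80*((51 - 8)/((21 - 18) - 16)))*(-5) = (80*(43/(3 - 16)))*(-5) = (80*(43/(-13)))*(-5) = (80*(43*(-1/13)))*(-5) = (80*(-43/13))*(-5) = -3440/13*(-5) = 17200/13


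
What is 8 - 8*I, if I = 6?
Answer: -40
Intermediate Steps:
8 - 8*I = 8 - 8*6 = 8 - 48 = -40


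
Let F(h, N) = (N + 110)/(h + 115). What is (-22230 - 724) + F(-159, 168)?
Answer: -505127/22 ≈ -22960.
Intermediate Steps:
F(h, N) = (110 + N)/(115 + h)
(-22230 - 724) + F(-159, 168) = (-22230 - 724) + (110 + 168)/(115 - 159) = -22954 + 278/(-44) = -22954 - 1/44*278 = -22954 - 139/22 = -505127/22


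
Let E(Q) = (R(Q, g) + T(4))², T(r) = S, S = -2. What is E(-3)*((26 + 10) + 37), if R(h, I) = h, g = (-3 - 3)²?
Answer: 1825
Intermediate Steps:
T(r) = -2
g = 36 (g = (-6)² = 36)
E(Q) = (-2 + Q)² (E(Q) = (Q - 2)² = (-2 + Q)²)
E(-3)*((26 + 10) + 37) = (-2 - 3)²*((26 + 10) + 37) = (-5)²*(36 + 37) = 25*73 = 1825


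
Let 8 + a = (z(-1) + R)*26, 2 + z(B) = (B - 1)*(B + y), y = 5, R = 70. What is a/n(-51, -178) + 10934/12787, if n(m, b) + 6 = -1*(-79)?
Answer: 20643606/933451 ≈ 22.115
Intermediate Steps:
n(m, b) = 73 (n(m, b) = -6 - 1*(-79) = -6 + 79 = 73)
z(B) = -2 + (-1 + B)*(5 + B) (z(B) = -2 + (B - 1)*(B + 5) = -2 + (-1 + B)*(5 + B))
a = 1552 (a = -8 + ((-7 + (-1)² + 4*(-1)) + 70)*26 = -8 + ((-7 + 1 - 4) + 70)*26 = -8 + (-10 + 70)*26 = -8 + 60*26 = -8 + 1560 = 1552)
a/n(-51, -178) + 10934/12787 = 1552/73 + 10934/12787 = 20643606/933451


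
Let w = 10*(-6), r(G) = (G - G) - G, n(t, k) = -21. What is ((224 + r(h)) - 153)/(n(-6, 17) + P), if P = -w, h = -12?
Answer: 83/39 ≈ 2.1282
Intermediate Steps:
r(G) = -G (r(G) = 0 - G = -G)
w = -60
P = 60 (P = -1*(-60) = 60)
((224 + r(h)) - 153)/(n(-6, 17) + P) = ((224 - 1*(-12)) - 153)/(-21 + 60) = ((224 + 12) - 153)/39 = (236 - 153)*(1/39) = 83*(1/39) = 83/39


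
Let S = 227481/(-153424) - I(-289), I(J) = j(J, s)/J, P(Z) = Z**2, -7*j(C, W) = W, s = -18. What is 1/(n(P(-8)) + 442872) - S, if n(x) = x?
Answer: 25326700204271/17184629627984 ≈ 1.4738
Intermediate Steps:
j(C, W) = -W/7
I(J) = 18/(7*J) (I(J) = (-1/7*(-18))/J = 18/(7*J))
S = -457432431/310376752 (S = 227481/(-153424) - 18/(7*(-289)) = 227481*(-1/153424) - 18*(-1)/(7*289) = -227481/153424 - 1*(-18/2023) = -227481/153424 + 18/2023 = -457432431/310376752 ≈ -1.4738)
1/(n(P(-8)) + 442872) - S = 1/((-8)**2 + 442872) - 1*(-457432431/310376752) = 1/(64 + 442872) + 457432431/310376752 = 1/442936 + 457432431/310376752 = 25326700204271/17184629627984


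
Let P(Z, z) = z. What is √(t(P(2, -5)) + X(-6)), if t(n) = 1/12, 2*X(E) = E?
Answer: I*√105/6 ≈ 1.7078*I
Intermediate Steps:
X(E) = E/2
t(n) = 1/12
√(t(P(2, -5)) + X(-6)) = √(1/12 + (½)*(-6)) = √(1/12 - 3) = √(-35/12) = I*√105/6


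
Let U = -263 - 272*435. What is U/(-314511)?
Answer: 118583/314511 ≈ 0.37704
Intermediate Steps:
U = -118583 (U = -263 - 118320 = -118583)
U/(-314511) = -118583/(-314511) = -118583*(-1/314511) = 118583/314511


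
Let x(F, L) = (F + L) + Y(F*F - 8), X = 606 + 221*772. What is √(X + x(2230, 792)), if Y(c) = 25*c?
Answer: 2*√31124135 ≈ 11158.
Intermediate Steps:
X = 171218 (X = 606 + 170612 = 171218)
x(F, L) = -200 + F + L + 25*F² (x(F, L) = (F + L) + 25*(F*F - 8) = (F + L) + 25*(F² - 8) = (F + L) + 25*(-8 + F²) = (F + L) + (-200 + 25*F²) = -200 + F + L + 25*F²)
√(X + x(2230, 792)) = √(171218 + (-200 + 2230 + 792 + 25*2230²)) = √(171218 + (-200 + 2230 + 792 + 25*4972900)) = √(171218 + (-200 + 2230 + 792 + 124322500)) = √(171218 + 124325322) = √124496540 = 2*√31124135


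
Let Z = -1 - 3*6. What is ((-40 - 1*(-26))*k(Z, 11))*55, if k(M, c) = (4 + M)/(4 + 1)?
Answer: 2310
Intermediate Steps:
Z = -19 (Z = -1 - 18 = -19)
k(M, c) = ⅘ + M/5 (k(M, c) = (4 + M)/5 = (4 + M)*(⅕) = ⅘ + M/5)
((-40 - 1*(-26))*k(Z, 11))*55 = ((-40 - 1*(-26))*(⅘ + (⅕)*(-19)))*55 = ((-40 + 26)*(⅘ - 19/5))*55 = -14*(-3)*55 = 42*55 = 2310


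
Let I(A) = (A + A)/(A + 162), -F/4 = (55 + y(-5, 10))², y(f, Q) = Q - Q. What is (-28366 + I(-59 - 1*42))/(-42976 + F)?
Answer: 432632/839909 ≈ 0.51509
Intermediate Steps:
y(f, Q) = 0
F = -12100 (F = -4*(55 + 0)² = -4*55² = -4*3025 = -12100)
I(A) = 2*A/(162 + A) (I(A) = (2*A)/(162 + A) = 2*A/(162 + A))
(-28366 + I(-59 - 1*42))/(-42976 + F) = (-28366 + 2*(-59 - 1*42)/(162 + (-59 - 1*42)))/(-42976 - 12100) = (-28366 + 2*(-59 - 42)/(162 + (-59 - 42)))/(-55076) = (-28366 + 2*(-101)/(162 - 101))*(-1/55076) = (-28366 + 2*(-101)/61)*(-1/55076) = (-28366 + 2*(-101)*(1/61))*(-1/55076) = (-28366 - 202/61)*(-1/55076) = -1730528/61*(-1/55076) = 432632/839909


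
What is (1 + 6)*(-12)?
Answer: -84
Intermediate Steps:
(1 + 6)*(-12) = 7*(-12) = -84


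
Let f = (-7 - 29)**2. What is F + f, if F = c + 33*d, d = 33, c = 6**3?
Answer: 2601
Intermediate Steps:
c = 216
f = 1296 (f = (-36)**2 = 1296)
F = 1305 (F = 216 + 33*33 = 216 + 1089 = 1305)
F + f = 1305 + 1296 = 2601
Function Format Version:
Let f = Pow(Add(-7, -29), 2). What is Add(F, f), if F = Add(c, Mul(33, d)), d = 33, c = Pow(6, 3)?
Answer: 2601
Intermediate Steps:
c = 216
f = 1296 (f = Pow(-36, 2) = 1296)
F = 1305 (F = Add(216, Mul(33, 33)) = Add(216, 1089) = 1305)
Add(F, f) = Add(1305, 1296) = 2601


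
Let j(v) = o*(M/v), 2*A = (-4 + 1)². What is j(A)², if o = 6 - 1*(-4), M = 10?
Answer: 40000/81 ≈ 493.83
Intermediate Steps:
A = 9/2 (A = (-4 + 1)²/2 = (½)*(-3)² = (½)*9 = 9/2 ≈ 4.5000)
o = 10 (o = 6 + 4 = 10)
j(v) = 100/v (j(v) = 10*(10/v) = 100/v)
j(A)² = (100/(9/2))² = (100*(2/9))² = (200/9)² = 40000/81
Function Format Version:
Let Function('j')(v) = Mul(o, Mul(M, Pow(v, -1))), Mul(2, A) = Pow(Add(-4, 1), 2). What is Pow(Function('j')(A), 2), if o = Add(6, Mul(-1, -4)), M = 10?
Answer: Rational(40000, 81) ≈ 493.83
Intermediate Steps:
A = Rational(9, 2) (A = Mul(Rational(1, 2), Pow(Add(-4, 1), 2)) = Mul(Rational(1, 2), Pow(-3, 2)) = Mul(Rational(1, 2), 9) = Rational(9, 2) ≈ 4.5000)
o = 10 (o = Add(6, 4) = 10)
Function('j')(v) = Mul(100, Pow(v, -1)) (Function('j')(v) = Mul(10, Mul(10, Pow(v, -1))) = Mul(100, Pow(v, -1)))
Pow(Function('j')(A), 2) = Pow(Mul(100, Pow(Rational(9, 2), -1)), 2) = Pow(Mul(100, Rational(2, 9)), 2) = Pow(Rational(200, 9), 2) = Rational(40000, 81)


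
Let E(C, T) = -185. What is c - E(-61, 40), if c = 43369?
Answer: 43554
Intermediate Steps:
c - E(-61, 40) = 43369 - 1*(-185) = 43369 + 185 = 43554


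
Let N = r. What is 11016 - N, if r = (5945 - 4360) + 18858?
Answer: -9427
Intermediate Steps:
r = 20443 (r = 1585 + 18858 = 20443)
N = 20443
11016 - N = 11016 - 1*20443 = 11016 - 20443 = -9427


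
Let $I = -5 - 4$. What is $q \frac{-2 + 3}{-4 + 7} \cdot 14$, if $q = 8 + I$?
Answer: $- \frac{14}{3} \approx -4.6667$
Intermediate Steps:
$I = -9$
$q = -1$ ($q = 8 - 9 = -1$)
$q \frac{-2 + 3}{-4 + 7} \cdot 14 = - \frac{-2 + 3}{-4 + 7} \cdot 14 = - 1 \cdot \frac{1}{3} \cdot 14 = - \frac{14}{3}$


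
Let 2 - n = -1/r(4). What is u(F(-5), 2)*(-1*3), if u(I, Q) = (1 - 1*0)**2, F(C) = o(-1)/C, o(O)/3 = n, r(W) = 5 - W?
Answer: -3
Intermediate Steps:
n = 3 (n = 2 - (-1)/(5 - 1*4) = 2 - (-1)/(5 - 4) = 2 - (-1)/1 = 2 - (-1) = 2 - 1*(-1) = 2 + 1 = 3)
o(O) = 9 (o(O) = 3*3 = 9)
F(C) = 9/C
u(I, Q) = 1 (u(I, Q) = (1 + 0)**2 = 1**2 = 1)
u(F(-5), 2)*(-1*3) = 1*(-1*3) = 1*(-3) = -3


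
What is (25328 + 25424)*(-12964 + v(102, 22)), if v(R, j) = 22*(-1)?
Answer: -659065472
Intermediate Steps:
v(R, j) = -22
(25328 + 25424)*(-12964 + v(102, 22)) = (25328 + 25424)*(-12964 - 22) = 50752*(-12986) = -659065472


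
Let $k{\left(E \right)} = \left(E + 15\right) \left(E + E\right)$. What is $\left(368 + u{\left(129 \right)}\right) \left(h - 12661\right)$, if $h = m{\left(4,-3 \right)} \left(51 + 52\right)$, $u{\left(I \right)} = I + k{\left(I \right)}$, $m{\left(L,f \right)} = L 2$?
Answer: $-445651213$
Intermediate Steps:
$k{\left(E \right)} = 2 E \left(15 + E\right)$ ($k{\left(E \right)} = \left(15 + E\right) 2 E = 2 E \left(15 + E\right)$)
$m{\left(L,f \right)} = 2 L$
$u{\left(I \right)} = I + 2 I \left(15 + I\right)$
$h = 824$ ($h = 2 \cdot 4 \left(51 + 52\right) = 8 \cdot 103 = 824$)
$\left(368 + u{\left(129 \right)}\right) \left(h - 12661\right) = \left(368 + 129 \left(31 + 2 \cdot 129\right)\right) \left(824 - 12661\right) = \left(368 + 129 \left(31 + 258\right)\right) \left(-11837\right) = \left(368 + 129 \cdot 289\right) \left(-11837\right) = \left(368 + 37281\right) \left(-11837\right) = 37649 \left(-11837\right) = -445651213$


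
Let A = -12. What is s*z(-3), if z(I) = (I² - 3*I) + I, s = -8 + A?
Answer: -300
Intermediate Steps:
s = -20 (s = -8 - 12 = -20)
z(I) = I² - 2*I
s*z(-3) = -(-60)*(-2 - 3) = -(-60)*(-5) = -20*15 = -300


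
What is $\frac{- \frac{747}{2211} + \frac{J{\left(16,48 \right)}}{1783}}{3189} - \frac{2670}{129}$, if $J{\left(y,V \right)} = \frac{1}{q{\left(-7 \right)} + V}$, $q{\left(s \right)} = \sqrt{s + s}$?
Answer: $\frac{- 3729628543491 \sqrt{14} + 179022170055877 i}{180194614017 \left(\sqrt{14} - 48 i\right)} \approx -20.698 - 9.3132 \cdot 10^{-10} i$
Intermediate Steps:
$q{\left(s \right)} = \sqrt{2} \sqrt{s}$ ($q{\left(s \right)} = \sqrt{2 s} = \sqrt{2} \sqrt{s}$)
$J{\left(y,V \right)} = \frac{1}{V + i \sqrt{14}}$ ($J{\left(y,V \right)} = \frac{1}{\sqrt{2} \sqrt{-7} + V} = \frac{1}{\sqrt{2} i \sqrt{7} + V} = \frac{1}{i \sqrt{14} + V} = \frac{1}{V + i \sqrt{14}}$)
$\frac{- \frac{747}{2211} + \frac{J{\left(16,48 \right)}}{1783}}{3189} - \frac{2670}{129} = \frac{- \frac{747}{2211} + \frac{1}{\left(48 + i \sqrt{14}\right) 1783}}{3189} - \frac{2670}{129} = \left(\left(-747\right) \frac{1}{2211} + \frac{1}{48 + i \sqrt{14}} \cdot \frac{1}{1783}\right) \frac{1}{3189} - \frac{890}{43} = \left(- \frac{249}{737} + \frac{1}{1783 \left(48 + i \sqrt{14}\right)}\right) \frac{1}{3189} - \frac{890}{43} = \left(- \frac{83}{783431} + \frac{1}{5685987 \left(48 + i \sqrt{14}\right)}\right) - \frac{890}{43} = - \frac{697257159}{33687533} + \frac{1}{5685987 \left(48 + i \sqrt{14}\right)}$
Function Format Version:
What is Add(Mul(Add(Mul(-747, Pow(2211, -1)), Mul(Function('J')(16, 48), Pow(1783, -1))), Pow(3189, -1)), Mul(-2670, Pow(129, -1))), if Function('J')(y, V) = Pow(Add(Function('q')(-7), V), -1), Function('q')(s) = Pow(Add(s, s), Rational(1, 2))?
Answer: Mul(Rational(1, 180194614017), Pow(Add(Pow(14, Rational(1, 2)), Mul(-48, I)), -1), Add(Mul(-3729628543491, Pow(14, Rational(1, 2))), Mul(179022170055877, I))) ≈ Add(-20.698, Mul(-9.3132e-10, I))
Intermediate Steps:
Function('q')(s) = Mul(Pow(2, Rational(1, 2)), Pow(s, Rational(1, 2))) (Function('q')(s) = Pow(Mul(2, s), Rational(1, 2)) = Mul(Pow(2, Rational(1, 2)), Pow(s, Rational(1, 2))))
Function('J')(y, V) = Pow(Add(V, Mul(I, Pow(14, Rational(1, 2)))), -1) (Function('J')(y, V) = Pow(Add(Mul(Pow(2, Rational(1, 2)), Pow(-7, Rational(1, 2))), V), -1) = Pow(Add(Mul(Pow(2, Rational(1, 2)), Mul(I, Pow(7, Rational(1, 2)))), V), -1) = Pow(Add(Mul(I, Pow(14, Rational(1, 2))), V), -1) = Pow(Add(V, Mul(I, Pow(14, Rational(1, 2)))), -1))
Add(Mul(Add(Mul(-747, Pow(2211, -1)), Mul(Function('J')(16, 48), Pow(1783, -1))), Pow(3189, -1)), Mul(-2670, Pow(129, -1))) = Add(Mul(Add(Mul(-747, Pow(2211, -1)), Mul(Pow(Add(48, Mul(I, Pow(14, Rational(1, 2)))), -1), Pow(1783, -1))), Pow(3189, -1)), Mul(-2670, Pow(129, -1))) = Add(Mul(Add(Mul(-747, Rational(1, 2211)), Mul(Pow(Add(48, Mul(I, Pow(14, Rational(1, 2)))), -1), Rational(1, 1783))), Rational(1, 3189)), Mul(-2670, Rational(1, 129))) = Add(Mul(Add(Rational(-249, 737), Mul(Rational(1, 1783), Pow(Add(48, Mul(I, Pow(14, Rational(1, 2)))), -1))), Rational(1, 3189)), Rational(-890, 43)) = Add(Add(Rational(-83, 783431), Mul(Rational(1, 5685987), Pow(Add(48, Mul(I, Pow(14, Rational(1, 2)))), -1))), Rational(-890, 43)) = Add(Rational(-697257159, 33687533), Mul(Rational(1, 5685987), Pow(Add(48, Mul(I, Pow(14, Rational(1, 2)))), -1)))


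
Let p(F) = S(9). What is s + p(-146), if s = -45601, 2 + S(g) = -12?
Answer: -45615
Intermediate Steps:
S(g) = -14 (S(g) = -2 - 12 = -14)
p(F) = -14
s + p(-146) = -45601 - 14 = -45615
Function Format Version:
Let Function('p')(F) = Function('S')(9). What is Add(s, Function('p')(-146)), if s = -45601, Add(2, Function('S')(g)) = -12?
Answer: -45615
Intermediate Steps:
Function('S')(g) = -14 (Function('S')(g) = Add(-2, -12) = -14)
Function('p')(F) = -14
Add(s, Function('p')(-146)) = Add(-45601, -14) = -45615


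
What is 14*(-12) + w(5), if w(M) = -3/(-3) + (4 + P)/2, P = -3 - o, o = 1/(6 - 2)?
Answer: -1333/8 ≈ -166.63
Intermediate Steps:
o = ¼ (o = 1/4 = ¼ ≈ 0.25000)
P = -13/4 (P = -3 - 1*¼ = -3 - ¼ = -13/4 ≈ -3.2500)
w(M) = 11/8 (w(M) = -3/(-3) + (4 - 13/4)/2 = -3*(-⅓) + (¾)*(½) = 1 + 3/8 = 11/8)
14*(-12) + w(5) = 14*(-12) + 11/8 = -168 + 11/8 = -1333/8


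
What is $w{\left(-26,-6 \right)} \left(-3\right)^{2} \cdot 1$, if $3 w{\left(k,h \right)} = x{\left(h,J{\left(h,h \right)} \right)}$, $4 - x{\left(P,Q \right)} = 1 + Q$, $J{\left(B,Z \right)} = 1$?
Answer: $6$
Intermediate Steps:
$x{\left(P,Q \right)} = 3 - Q$ ($x{\left(P,Q \right)} = 4 - \left(1 + Q\right) = 3 - Q$)
$w{\left(k,h \right)} = \frac{2}{3}$ ($w{\left(k,h \right)} = \frac{3 - 1}{3} = \frac{1}{3} \cdot 2 = \frac{2}{3}$)
$w{\left(-26,-6 \right)} \left(-3\right)^{2} \cdot 1 = \frac{2 \left(-3\right)^{2} \cdot 1}{3} = \frac{2 \cdot 9 \cdot 1}{3} = \frac{2}{3} \cdot 9 = 6$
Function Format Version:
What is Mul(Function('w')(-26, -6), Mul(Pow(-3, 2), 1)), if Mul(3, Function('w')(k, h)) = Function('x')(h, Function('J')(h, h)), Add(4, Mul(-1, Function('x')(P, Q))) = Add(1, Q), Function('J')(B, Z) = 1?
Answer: 6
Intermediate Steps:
Function('x')(P, Q) = Add(3, Mul(-1, Q)) (Function('x')(P, Q) = Add(4, Mul(-1, Add(1, Q))) = Add(4, Add(-1, Mul(-1, Q))) = Add(3, Mul(-1, Q)))
Function('w')(k, h) = Rational(2, 3) (Function('w')(k, h) = Mul(Rational(1, 3), Add(3, Mul(-1, 1))) = Mul(Rational(1, 3), Add(3, -1)) = Mul(Rational(1, 3), 2) = Rational(2, 3))
Mul(Function('w')(-26, -6), Mul(Pow(-3, 2), 1)) = Mul(Rational(2, 3), Mul(Pow(-3, 2), 1)) = Mul(Rational(2, 3), Mul(9, 1)) = Mul(Rational(2, 3), 9) = 6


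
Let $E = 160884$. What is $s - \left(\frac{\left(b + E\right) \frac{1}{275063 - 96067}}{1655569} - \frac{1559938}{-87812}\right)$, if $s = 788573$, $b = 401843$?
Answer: $\frac{5129991064524554553347}{6505557041177972} \approx 7.8856 \cdot 10^{5}$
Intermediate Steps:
$s - \left(\frac{\left(b + E\right) \frac{1}{275063 - 96067}}{1655569} - \frac{1559938}{-87812}\right) = 788573 - \left(\frac{\left(401843 + 160884\right) \frac{1}{275063 - 96067}}{1655569} - \frac{1559938}{-87812}\right) = 788573 - \left(\frac{562727}{178996} \cdot \frac{1}{1655569} - - \frac{779969}{43906}\right) = 788573 - \left(562727 \cdot \frac{1}{178996} \cdot \frac{1}{1655569} + \frac{779969}{43906}\right) = 788573 - \left(\frac{562727}{178996} \cdot \frac{1}{1655569} + \frac{779969}{43906}\right) = 788573 - \left(\frac{562727}{296340228724} + \frac{779969}{43906}\right) = 788573 - \frac{115568108282360609}{6505557041177972} = \frac{5129991064524554553347}{6505557041177972}$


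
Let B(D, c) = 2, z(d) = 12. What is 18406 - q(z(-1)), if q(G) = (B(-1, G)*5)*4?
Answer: 18366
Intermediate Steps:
q(G) = 40 (q(G) = (2*5)*4 = 10*4 = 40)
18406 - q(z(-1)) = 18406 - 1*40 = 18406 - 40 = 18366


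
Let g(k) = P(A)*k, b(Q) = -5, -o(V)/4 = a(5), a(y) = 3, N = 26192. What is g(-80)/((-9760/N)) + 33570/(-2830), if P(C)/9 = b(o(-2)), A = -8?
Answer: -166982337/17263 ≈ -9672.8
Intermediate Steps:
o(V) = -12 (o(V) = -4*3 = -12)
P(C) = -45 (P(C) = 9*(-5) = -45)
g(k) = -45*k
g(-80)/((-9760/N)) + 33570/(-2830) = (-45*(-80))/((-9760/26192)) + 33570/(-2830) = 3600/((-9760*1/26192)) + 33570*(-1/2830) = 3600/(-610/1637) - 3357/283 = 3600*(-1637/610) - 3357/283 = -589320/61 - 3357/283 = -166982337/17263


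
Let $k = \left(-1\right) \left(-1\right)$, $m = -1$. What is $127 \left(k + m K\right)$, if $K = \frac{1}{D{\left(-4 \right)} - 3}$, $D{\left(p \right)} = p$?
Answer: $\frac{1016}{7} \approx 145.14$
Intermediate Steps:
$K = - \frac{1}{7}$ ($K = \frac{1}{-4 - 3} = \frac{1}{-7} = - \frac{1}{7} \approx -0.14286$)
$k = 1$
$127 \left(k + m K\right) = 127 \left(1 - - \frac{1}{7}\right) = 127 \left(1 + \frac{1}{7}\right) = 127 \cdot \frac{8}{7} = \frac{1016}{7}$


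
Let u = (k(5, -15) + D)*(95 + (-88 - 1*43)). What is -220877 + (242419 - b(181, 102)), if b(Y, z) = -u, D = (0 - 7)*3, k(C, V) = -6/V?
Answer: 111418/5 ≈ 22284.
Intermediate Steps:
D = -21 (D = -7*3 = -21)
u = 3708/5 (u = (-6/(-15) - 21)*(95 + (-88 - 1*43)) = (-6*(-1/15) - 21)*(95 + (-88 - 43)) = (⅖ - 21)*(95 - 131) = -103/5*(-36) = 3708/5 ≈ 741.60)
b(Y, z) = -3708/5 (b(Y, z) = -1*3708/5 = -3708/5)
-220877 + (242419 - b(181, 102)) = -220877 + (242419 - 1*(-3708/5)) = -220877 + (242419 + 3708/5) = -220877 + 1215803/5 = 111418/5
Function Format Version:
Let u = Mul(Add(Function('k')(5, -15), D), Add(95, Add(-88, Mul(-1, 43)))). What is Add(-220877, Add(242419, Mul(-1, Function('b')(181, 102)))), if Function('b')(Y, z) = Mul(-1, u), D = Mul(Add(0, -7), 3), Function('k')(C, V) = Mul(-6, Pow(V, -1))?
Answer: Rational(111418, 5) ≈ 22284.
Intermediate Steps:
D = -21 (D = Mul(-7, 3) = -21)
u = Rational(3708, 5) (u = Mul(Add(Mul(-6, Pow(-15, -1)), -21), Add(95, Add(-88, Mul(-1, 43)))) = Mul(Add(Mul(-6, Rational(-1, 15)), -21), Add(95, Add(-88, -43))) = Mul(Add(Rational(2, 5), -21), Add(95, -131)) = Mul(Rational(-103, 5), -36) = Rational(3708, 5) ≈ 741.60)
Function('b')(Y, z) = Rational(-3708, 5) (Function('b')(Y, z) = Mul(-1, Rational(3708, 5)) = Rational(-3708, 5))
Add(-220877, Add(242419, Mul(-1, Function('b')(181, 102)))) = Add(-220877, Add(242419, Mul(-1, Rational(-3708, 5)))) = Add(-220877, Add(242419, Rational(3708, 5))) = Add(-220877, Rational(1215803, 5)) = Rational(111418, 5)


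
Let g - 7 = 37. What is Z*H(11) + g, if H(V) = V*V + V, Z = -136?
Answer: -17908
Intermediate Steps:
g = 44 (g = 7 + 37 = 44)
H(V) = V + V**2 (H(V) = V**2 + V = V + V**2)
Z*H(11) + g = -1496*(1 + 11) + 44 = -1496*12 + 44 = -136*132 + 44 = -17952 + 44 = -17908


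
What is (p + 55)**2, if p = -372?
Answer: 100489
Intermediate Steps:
(p + 55)**2 = (-372 + 55)**2 = (-317)**2 = 100489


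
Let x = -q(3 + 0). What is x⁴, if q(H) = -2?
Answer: 16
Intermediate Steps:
x = 2 (x = -1*(-2) = 2)
x⁴ = 2⁴ = 16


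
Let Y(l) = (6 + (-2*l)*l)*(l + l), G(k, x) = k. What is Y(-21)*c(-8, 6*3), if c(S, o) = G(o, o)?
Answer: 662256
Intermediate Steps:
c(S, o) = o
Y(l) = 2*l*(6 - 2*l**2) (Y(l) = (6 - 2*l**2)*(2*l) = 2*l*(6 - 2*l**2))
Y(-21)*c(-8, 6*3) = (4*(-21)*(3 - 1*(-21)**2))*(6*3) = (4*(-21)*(3 - 1*441))*18 = (4*(-21)*(3 - 441))*18 = (4*(-21)*(-438))*18 = 36792*18 = 662256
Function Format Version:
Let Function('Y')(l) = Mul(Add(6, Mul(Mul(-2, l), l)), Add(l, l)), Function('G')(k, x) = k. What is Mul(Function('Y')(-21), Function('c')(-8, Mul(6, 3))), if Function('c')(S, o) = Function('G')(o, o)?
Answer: 662256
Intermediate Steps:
Function('c')(S, o) = o
Function('Y')(l) = Mul(2, l, Add(6, Mul(-2, Pow(l, 2)))) (Function('Y')(l) = Mul(Add(6, Mul(-2, Pow(l, 2))), Mul(2, l)) = Mul(2, l, Add(6, Mul(-2, Pow(l, 2)))))
Mul(Function('Y')(-21), Function('c')(-8, Mul(6, 3))) = Mul(Mul(4, -21, Add(3, Mul(-1, Pow(-21, 2)))), Mul(6, 3)) = Mul(Mul(4, -21, Add(3, Mul(-1, 441))), 18) = Mul(Mul(4, -21, Add(3, -441)), 18) = Mul(Mul(4, -21, -438), 18) = Mul(36792, 18) = 662256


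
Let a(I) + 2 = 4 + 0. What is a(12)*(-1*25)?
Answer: -50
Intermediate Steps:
a(I) = 2 (a(I) = -2 + (4 + 0) = -2 + 4 = 2)
a(12)*(-1*25) = 2*(-1*25) = 2*(-25) = -50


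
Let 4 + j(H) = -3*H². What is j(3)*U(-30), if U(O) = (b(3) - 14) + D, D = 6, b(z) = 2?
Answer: 186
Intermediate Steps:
j(H) = -4 - 3*H²
U(O) = -6 (U(O) = (2 - 14) + 6 = -12 + 6 = -6)
j(3)*U(-30) = (-4 - 3*3²)*(-6) = (-4 - 3*9)*(-6) = (-4 - 27)*(-6) = -31*(-6) = 186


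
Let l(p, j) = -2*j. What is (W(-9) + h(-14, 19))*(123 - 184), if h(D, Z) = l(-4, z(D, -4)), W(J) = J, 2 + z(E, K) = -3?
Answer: -61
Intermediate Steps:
z(E, K) = -5 (z(E, K) = -2 - 3 = -5)
h(D, Z) = 10 (h(D, Z) = -2*(-5) = 10)
(W(-9) + h(-14, 19))*(123 - 184) = (-9 + 10)*(123 - 184) = 1*(-61) = -61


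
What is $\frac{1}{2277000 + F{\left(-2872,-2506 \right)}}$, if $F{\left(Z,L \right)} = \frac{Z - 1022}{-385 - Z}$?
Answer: $\frac{829}{1887631702} \approx 4.3917 \cdot 10^{-7}$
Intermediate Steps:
$F{\left(Z,L \right)} = \frac{-1022 + Z}{-385 - Z}$
$\frac{1}{2277000 + F{\left(-2872,-2506 \right)}} = \frac{1}{2277000 + \frac{1022 - -2872}{385 - 2872}} = \frac{1}{2277000 + \frac{1022 + 2872}{-2487}} = \frac{1}{2277000 - \frac{1298}{829}} = \frac{1}{\frac{1887631702}{829}} = \frac{829}{1887631702}$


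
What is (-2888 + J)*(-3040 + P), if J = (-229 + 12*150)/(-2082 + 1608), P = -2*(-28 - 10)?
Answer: 677018602/79 ≈ 8.5699e+6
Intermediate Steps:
P = 76 (P = -2*(-38) = 76)
J = -1571/474 (J = (-229 + 1800)/(-474) = 1571*(-1/474) = -1571/474 ≈ -3.3143)
(-2888 + J)*(-3040 + P) = (-2888 - 1571/474)*(-3040 + 76) = -1370483/474*(-2964) = 677018602/79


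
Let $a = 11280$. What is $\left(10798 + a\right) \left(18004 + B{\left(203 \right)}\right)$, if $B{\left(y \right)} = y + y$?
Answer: $406455980$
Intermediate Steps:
$B{\left(y \right)} = 2 y$
$\left(10798 + a\right) \left(18004 + B{\left(203 \right)}\right) = \left(10798 + 11280\right) \left(18004 + 2 \cdot 203\right) = 22078 \left(18004 + 406\right) = 22078 \cdot 18410 = 406455980$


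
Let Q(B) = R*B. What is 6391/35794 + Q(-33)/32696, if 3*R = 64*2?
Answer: 1801843/13299098 ≈ 0.13549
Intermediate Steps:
R = 128/3 (R = (64*2)/3 = (⅓)*128 = 128/3 ≈ 42.667)
Q(B) = 128*B/3
6391/35794 + Q(-33)/32696 = 6391/35794 + ((128/3)*(-33))/32696 = 6391*(1/35794) - 1408*1/32696 = 581/3254 - 176/4087 = 1801843/13299098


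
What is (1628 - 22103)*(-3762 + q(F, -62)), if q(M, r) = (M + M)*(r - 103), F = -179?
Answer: -1132431300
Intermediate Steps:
q(M, r) = 2*M*(-103 + r) (q(M, r) = (2*M)*(-103 + r) = 2*M*(-103 + r))
(1628 - 22103)*(-3762 + q(F, -62)) = (1628 - 22103)*(-3762 + 2*(-179)*(-103 - 62)) = -20475*(-3762 + 2*(-179)*(-165)) = -20475*(-3762 + 59070) = -20475*55308 = -1132431300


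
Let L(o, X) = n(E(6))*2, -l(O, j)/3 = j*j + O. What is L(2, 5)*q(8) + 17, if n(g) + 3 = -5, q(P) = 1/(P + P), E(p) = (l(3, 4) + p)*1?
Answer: 16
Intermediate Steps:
l(O, j) = -3*O - 3*j² (l(O, j) = -3*(j*j + O) = -3*(j² + O) = -3*(O + j²) = -3*O - 3*j²)
E(p) = -57 + p (E(p) = ((-3*3 - 3*4²) + p)*1 = ((-9 - 3*16) + p)*1 = ((-9 - 48) + p)*1 = (-57 + p)*1 = -57 + p)
q(P) = 1/(2*P)
n(g) = -8 (n(g) = -3 - 5 = -8)
L(o, X) = -16 (L(o, X) = -8*2 = -16)
L(2, 5)*q(8) + 17 = -8/8 + 17 = -16*1/16 + 17 = -1 + 17 = 16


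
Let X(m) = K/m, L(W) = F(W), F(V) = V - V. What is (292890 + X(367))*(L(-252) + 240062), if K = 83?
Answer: 25804435544206/367 ≈ 7.0312e+10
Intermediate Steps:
F(V) = 0
L(W) = 0
X(m) = 83/m
(292890 + X(367))*(L(-252) + 240062) = (292890 + 83/367)*(0 + 240062) = (292890 + 83*(1/367))*240062 = (292890 + 83/367)*240062 = (107490713/367)*240062 = 25804435544206/367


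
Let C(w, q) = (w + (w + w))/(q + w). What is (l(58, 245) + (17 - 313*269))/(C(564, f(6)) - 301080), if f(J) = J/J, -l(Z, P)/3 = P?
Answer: 15992325/56702836 ≈ 0.28204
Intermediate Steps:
l(Z, P) = -3*P
f(J) = 1
C(w, q) = 3*w/(q + w) (C(w, q) = (w + 2*w)/(q + w) = (3*w)/(q + w) = 3*w/(q + w))
(l(58, 245) + (17 - 313*269))/(C(564, f(6)) - 301080) = (-3*245 + (17 - 313*269))/(3*564/(1 + 564) - 301080) = (-735 + (17 - 84197))/(3*564/565 - 301080) = (-735 - 84180)/(3*564*(1/565) - 301080) = -84915/(1692/565 - 301080) = -84915/(-170108508/565) = -84915*(-565/170108508) = 15992325/56702836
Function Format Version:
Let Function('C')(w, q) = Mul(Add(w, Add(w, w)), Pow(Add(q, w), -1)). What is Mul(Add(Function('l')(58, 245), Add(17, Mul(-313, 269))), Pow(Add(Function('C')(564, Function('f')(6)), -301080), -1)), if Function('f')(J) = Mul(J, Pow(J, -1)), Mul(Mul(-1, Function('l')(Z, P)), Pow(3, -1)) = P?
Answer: Rational(15992325, 56702836) ≈ 0.28204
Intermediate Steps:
Function('l')(Z, P) = Mul(-3, P)
Function('f')(J) = 1
Function('C')(w, q) = Mul(3, w, Pow(Add(q, w), -1)) (Function('C')(w, q) = Mul(Add(w, Mul(2, w)), Pow(Add(q, w), -1)) = Mul(Mul(3, w), Pow(Add(q, w), -1)) = Mul(3, w, Pow(Add(q, w), -1)))
Mul(Add(Function('l')(58, 245), Add(17, Mul(-313, 269))), Pow(Add(Function('C')(564, Function('f')(6)), -301080), -1)) = Mul(Add(Mul(-3, 245), Add(17, Mul(-313, 269))), Pow(Add(Mul(3, 564, Pow(Add(1, 564), -1)), -301080), -1)) = Mul(Add(-735, Add(17, -84197)), Pow(Add(Mul(3, 564, Pow(565, -1)), -301080), -1)) = Mul(Add(-735, -84180), Pow(Add(Mul(3, 564, Rational(1, 565)), -301080), -1)) = Mul(-84915, Pow(Add(Rational(1692, 565), -301080), -1)) = Mul(-84915, Pow(Rational(-170108508, 565), -1)) = Mul(-84915, Rational(-565, 170108508)) = Rational(15992325, 56702836)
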